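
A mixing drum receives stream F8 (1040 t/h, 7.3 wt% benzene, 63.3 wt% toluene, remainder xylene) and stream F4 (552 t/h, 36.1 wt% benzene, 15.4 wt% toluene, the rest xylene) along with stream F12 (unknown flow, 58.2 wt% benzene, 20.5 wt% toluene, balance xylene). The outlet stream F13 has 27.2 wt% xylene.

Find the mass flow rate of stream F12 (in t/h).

Let F12 be the unknown flow. Total out = 1592 + F12.
xylene balance: 573.48 + 0.213·F12 = 0.272·(1592 + F12)
(0.213 − 0.272)·F12 = 0.272×1592 − 573.48 = -140.46
F12 = -140.46 / -0.059 = 2380.6 t/h

2381 t/h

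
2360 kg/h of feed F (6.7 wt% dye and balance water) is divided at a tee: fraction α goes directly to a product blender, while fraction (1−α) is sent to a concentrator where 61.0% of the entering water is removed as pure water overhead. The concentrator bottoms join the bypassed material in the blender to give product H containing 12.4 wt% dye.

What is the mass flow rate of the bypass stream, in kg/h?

453.9 kg/h

All 2360×0.067 = 158.12 kg/h of dye reaches H, so H = 158.12/0.124 = 1275.2 kg/h and vapour = 1084.8 kg/h.
The evaporator receives (1−α)·2360 of feed at 0.933 water and removes 0.610 of that water:
0.610×0.933×(1−α)×2360 = 1084.8
(1−α) = 1084.8/1343.1 = 0.8077;  α = 0.1923.
Bypass flow = 0.1923×2360 = 453.86 kg/h.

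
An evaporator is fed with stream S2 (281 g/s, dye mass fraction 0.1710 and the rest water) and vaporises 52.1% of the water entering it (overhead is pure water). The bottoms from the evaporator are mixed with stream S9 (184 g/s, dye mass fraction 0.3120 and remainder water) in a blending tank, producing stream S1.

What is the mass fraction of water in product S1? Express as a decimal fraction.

Vapour removed = 0.521×0.829×281 = 121.37 g/s; concentrate = 159.63 g/s.
water reaching the mixer = 111.58 (from concentrate) + 184×0.688 = 238.17 g/s.
Product flow = 159.63 + 184 = 343.63 g/s; water fraction = 0.6931.

0.6931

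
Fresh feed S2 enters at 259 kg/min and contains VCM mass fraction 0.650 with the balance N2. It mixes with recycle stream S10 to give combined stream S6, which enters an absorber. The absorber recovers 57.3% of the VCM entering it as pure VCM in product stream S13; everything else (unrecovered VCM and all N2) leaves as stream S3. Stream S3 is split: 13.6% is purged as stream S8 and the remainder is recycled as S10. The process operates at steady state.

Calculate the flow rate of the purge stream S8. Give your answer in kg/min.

N2 enters only via S2 and leaves only via the purge: 259×0.350 = 0.136×(N2 in S3), and the absorber passes all N2, so N2 in S6 = N2 in S3 = 666.54 kg/min.
VCM in S6: m_A = 259×0.650 + (1−0.136)·(1−0.573)·m_A, so m_A = 168.35/0.6311 = 266.77 kg/min.
S3 = (1−0.573)×266.77 + 666.54 = 780.45 kg/min.
Purge S8 = 0.136×780.45 = 106.14 kg/min.

106.1 kg/min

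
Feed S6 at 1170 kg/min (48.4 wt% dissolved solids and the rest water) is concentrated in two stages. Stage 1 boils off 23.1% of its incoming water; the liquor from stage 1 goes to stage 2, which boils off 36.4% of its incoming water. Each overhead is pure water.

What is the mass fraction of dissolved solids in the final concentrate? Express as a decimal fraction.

0.657

water in feed = 1170×0.516 = 603.72 kg/min.
After stage 1: water left = (1−0.231)×603.72 = 464.26; stream total = 1030.5 kg/min.
After stage 2: water left = (1−0.364)×464.26 = 295.27; final concentrate = 861.55 kg/min.
dissolved solids fraction = 566.28/861.55 = 0.657.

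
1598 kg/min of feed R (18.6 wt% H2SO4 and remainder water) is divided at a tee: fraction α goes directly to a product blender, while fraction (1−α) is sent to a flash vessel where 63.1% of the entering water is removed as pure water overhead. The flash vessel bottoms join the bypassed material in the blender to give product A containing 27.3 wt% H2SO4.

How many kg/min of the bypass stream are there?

All 1598×0.186 = 297.23 kg/min of H2SO4 reaches A, so A = 297.23/0.273 = 1088.7 kg/min and vapour = 509.25 kg/min.
The evaporator receives (1−α)·1598 of feed at 0.814 water and removes 0.631 of that water:
0.631×0.814×(1−α)×1598 = 509.25
(1−α) = 509.25/820.79 = 0.6204;  α = 0.3796.
Bypass flow = 0.3796×1598 = 606.53 kg/min.

606.5 kg/min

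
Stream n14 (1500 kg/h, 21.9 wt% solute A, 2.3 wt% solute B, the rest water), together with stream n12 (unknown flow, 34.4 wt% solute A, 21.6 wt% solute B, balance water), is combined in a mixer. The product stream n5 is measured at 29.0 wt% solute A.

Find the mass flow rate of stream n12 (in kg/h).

Let n12 be the unknown flow. Total out = 1500 + n12.
solute A balance: 328.5 + 0.344·n12 = 0.290·(1500 + n12)
(0.344 − 0.290)·n12 = 0.290×1500 − 328.5 = 106.5
n12 = 106.5 / 0.054 = 1972.2 kg/h

1972 kg/h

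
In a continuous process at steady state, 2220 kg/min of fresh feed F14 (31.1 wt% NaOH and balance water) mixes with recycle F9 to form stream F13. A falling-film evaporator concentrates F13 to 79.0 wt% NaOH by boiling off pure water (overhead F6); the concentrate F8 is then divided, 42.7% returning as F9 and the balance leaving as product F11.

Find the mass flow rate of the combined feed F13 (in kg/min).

Overall NaOH balance (none leaves overhead): NaOH in fresh feed = NaOH in product, i.e. 2220×0.311 = (1−0.427)·F8·0.790.
F8 = 690.42/(0.790×0.573) = 1525.2 kg/min.
Recycle F9 = 0.427×1525.2 = 651.27 kg/min.
Combined feed F13 = 2220 + 651.27 = 2871.3 kg/min.

2871 kg/min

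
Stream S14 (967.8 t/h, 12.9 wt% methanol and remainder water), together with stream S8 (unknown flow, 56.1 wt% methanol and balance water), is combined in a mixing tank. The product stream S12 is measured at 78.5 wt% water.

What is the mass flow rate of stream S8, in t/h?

240.6 t/h

Let S8 be the unknown flow. Total out = 967.8 + S8.
water balance: 842.95 + 0.439·S8 = 0.785·(967.8 + S8)
(0.439 − 0.785)·S8 = 0.785×967.8 − 842.95 = -83.231
S8 = -83.231 / -0.346 = 240.55 t/h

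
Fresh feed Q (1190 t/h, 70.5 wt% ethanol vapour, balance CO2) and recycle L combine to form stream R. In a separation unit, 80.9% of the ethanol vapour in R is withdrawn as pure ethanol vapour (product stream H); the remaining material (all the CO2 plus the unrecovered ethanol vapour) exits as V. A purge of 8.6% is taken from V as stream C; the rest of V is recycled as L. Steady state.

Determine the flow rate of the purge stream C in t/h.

CO2 enters only via Q and leaves only via the purge: 1190×0.295 = 0.086×(CO2 in V), and the separation unit passes all CO2, so CO2 in R = CO2 in V = 4082 t/h.
ethanol vapour in R: m_A = 1190×0.705 + (1−0.086)·(1−0.809)·m_A, so m_A = 838.95/0.8254 = 1016.4 t/h.
V = (1−0.809)×1016.4 + 4082 = 4276.1 t/h.
Purge C = 0.086×4276.1 = 367.75 t/h.

367.7 t/h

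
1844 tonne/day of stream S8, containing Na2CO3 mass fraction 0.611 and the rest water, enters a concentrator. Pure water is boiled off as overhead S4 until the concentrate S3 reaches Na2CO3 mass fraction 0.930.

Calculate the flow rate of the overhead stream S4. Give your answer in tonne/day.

Na2CO3 is conserved: 1844×0.611 = 1126.7 tonne/day all reports to the concentrate.
Concentrate = 1126.7/(target fraction) = 1211.5 tonne/day.
Overhead = 1844 − 1211.5 = 632.51 tonne/day.

632.5 tonne/day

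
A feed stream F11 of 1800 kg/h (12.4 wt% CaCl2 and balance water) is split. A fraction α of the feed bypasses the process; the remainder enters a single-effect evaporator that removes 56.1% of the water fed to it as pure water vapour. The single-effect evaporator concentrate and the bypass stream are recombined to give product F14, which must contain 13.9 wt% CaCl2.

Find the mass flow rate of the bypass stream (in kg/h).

1405 kg/h

All 1800×0.124 = 223.2 kg/h of CaCl2 reaches F14, so F14 = 223.2/0.139 = 1605.8 kg/h and vapour = 194.24 kg/h.
The evaporator receives (1−α)·1800 of feed at 0.876 water and removes 0.561 of that water:
0.561×0.876×(1−α)×1800 = 194.24
(1−α) = 194.24/884.58 = 0.2196;  α = 0.7804.
Bypass flow = 0.7804×1800 = 1404.7 kg/h.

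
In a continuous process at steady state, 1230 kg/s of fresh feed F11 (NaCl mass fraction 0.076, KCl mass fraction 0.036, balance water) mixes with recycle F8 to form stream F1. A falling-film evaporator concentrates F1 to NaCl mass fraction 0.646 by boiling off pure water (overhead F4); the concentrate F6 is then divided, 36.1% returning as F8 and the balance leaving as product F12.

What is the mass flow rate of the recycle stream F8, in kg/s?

81.75 kg/s

Overall NaCl balance (none leaves overhead): NaCl in fresh feed = NaCl in product, i.e. 1230×0.076 = (1−0.361)·F6·0.646.
F6 = 93.48/(0.646×0.639) = 226.46 kg/s.
Recycle F8 = 0.361×226.46 = 81.751 kg/s.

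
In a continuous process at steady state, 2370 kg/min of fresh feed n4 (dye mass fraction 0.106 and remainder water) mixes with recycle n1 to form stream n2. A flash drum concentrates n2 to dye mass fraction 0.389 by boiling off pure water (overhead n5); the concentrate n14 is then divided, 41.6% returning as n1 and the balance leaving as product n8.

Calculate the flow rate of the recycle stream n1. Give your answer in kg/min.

460 kg/min

Overall dye balance (none leaves overhead): dye in fresh feed = dye in product, i.e. 2370×0.106 = (1−0.416)·n14·0.389.
n14 = 251.22/(0.389×0.584) = 1105.8 kg/min.
Recycle n1 = 0.416×1105.8 = 460.03 kg/min.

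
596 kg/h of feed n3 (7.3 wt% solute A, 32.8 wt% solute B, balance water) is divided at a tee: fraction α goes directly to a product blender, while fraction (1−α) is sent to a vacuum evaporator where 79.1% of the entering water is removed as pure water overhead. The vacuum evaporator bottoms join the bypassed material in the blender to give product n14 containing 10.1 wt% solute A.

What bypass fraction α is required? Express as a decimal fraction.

0.415

All 596×0.073 = 43.508 kg/h of solute A reaches n14, so n14 = 43.508/0.101 = 430.77 kg/h and vapour = 165.23 kg/h.
The evaporator receives (1−α)·596 of feed at 0.599 water and removes 0.791 of that water:
0.791×0.599×(1−α)×596 = 165.23
(1−α) = 165.23/282.39 = 0.5851;  α = 0.4149.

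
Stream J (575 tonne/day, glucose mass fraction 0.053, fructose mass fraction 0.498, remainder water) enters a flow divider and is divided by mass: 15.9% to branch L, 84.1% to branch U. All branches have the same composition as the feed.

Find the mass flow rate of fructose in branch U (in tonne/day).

Branch U total = 0.841×575 = 483.57 tonne/day.
fructose in U = 0.498×483.57 = 240.82 tonne/day.

240.8 tonne/day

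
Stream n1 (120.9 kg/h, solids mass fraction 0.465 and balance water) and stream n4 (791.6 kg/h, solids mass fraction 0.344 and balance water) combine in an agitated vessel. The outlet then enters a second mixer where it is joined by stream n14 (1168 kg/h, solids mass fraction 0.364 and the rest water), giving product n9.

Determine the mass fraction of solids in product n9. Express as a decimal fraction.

0.362

Overall, product flow = 2080.5 kg/h.
solids in = 120.9×0.465 + 791.6×0.344 + 1168×0.364 = 753.68 kg/h.
solids fraction in n9 = 0.362.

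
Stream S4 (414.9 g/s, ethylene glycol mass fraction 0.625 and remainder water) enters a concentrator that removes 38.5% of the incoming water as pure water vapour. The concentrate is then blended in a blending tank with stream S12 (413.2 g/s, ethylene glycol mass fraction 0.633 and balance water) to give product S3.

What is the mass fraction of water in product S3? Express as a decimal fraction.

Vapour removed = 0.385×0.375×414.9 = 59.901 g/s; concentrate = 355 g/s.
water reaching the mixer = 95.686 (from concentrate) + 413.2×0.367 = 247.33 g/s.
Product flow = 355 + 413.2 = 768.2 g/s; water fraction = 0.322.

0.322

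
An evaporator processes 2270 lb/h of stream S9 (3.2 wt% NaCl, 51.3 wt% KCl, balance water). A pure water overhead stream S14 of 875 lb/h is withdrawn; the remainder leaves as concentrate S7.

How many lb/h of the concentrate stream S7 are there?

1395 lb/h

Concentrate = 2270 − 875 = 1395 lb/h.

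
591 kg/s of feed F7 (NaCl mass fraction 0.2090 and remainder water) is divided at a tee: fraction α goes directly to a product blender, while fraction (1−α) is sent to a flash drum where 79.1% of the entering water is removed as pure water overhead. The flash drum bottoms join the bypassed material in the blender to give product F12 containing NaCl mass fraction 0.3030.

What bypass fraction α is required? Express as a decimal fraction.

All 591×0.209 = 123.52 kg/s of NaCl reaches F12, so F12 = 123.52/0.303 = 407.65 kg/s and vapour = 183.35 kg/s.
The evaporator receives (1−α)·591 of feed at 0.791 water and removes 0.791 of that water:
0.791×0.791×(1−α)×591 = 183.35
(1−α) = 183.35/369.78 = 0.4958;  α = 0.5042.

0.504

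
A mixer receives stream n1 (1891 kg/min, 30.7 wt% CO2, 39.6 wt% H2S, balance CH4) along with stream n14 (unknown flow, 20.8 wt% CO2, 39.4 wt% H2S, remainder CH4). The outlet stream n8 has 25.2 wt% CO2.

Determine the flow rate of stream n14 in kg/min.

2364 kg/min

Let n14 be the unknown flow. Total out = 1891 + n14.
CO2 balance: 580.54 + 0.208·n14 = 0.252·(1891 + n14)
(0.208 − 0.252)·n14 = 0.252×1891 − 580.54 = -104.01
n14 = -104.01 / -0.044 = 2363.8 kg/min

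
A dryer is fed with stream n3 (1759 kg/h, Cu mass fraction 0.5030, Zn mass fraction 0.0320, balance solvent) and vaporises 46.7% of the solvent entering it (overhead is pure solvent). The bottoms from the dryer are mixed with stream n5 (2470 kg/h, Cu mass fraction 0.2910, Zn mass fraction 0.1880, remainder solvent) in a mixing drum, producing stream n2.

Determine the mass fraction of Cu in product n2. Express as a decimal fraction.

Vapour removed = 0.467×0.465×1759 = 381.98 kg/h; concentrate = 1377 kg/h.
Cu reaching the mixer = 884.78 (from concentrate) + 2470×0.291 = 1603.5 kg/h.
Product flow = 1377 + 2470 = 3847 kg/h; Cu fraction = 0.4168.

0.4168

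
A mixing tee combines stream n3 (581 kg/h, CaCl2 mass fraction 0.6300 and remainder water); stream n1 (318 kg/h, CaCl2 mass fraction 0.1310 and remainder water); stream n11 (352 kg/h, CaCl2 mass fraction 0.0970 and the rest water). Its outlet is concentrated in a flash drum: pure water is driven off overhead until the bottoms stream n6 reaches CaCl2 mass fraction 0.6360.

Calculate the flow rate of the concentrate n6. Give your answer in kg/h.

694.7 kg/h

CaCl2 entering = 581×0.630 + 318×0.131 + 352×0.097 = 441.83 kg/h.
All CaCl2 reports to n6, so n6 = 441.83/0.636 = 694.7 kg/h.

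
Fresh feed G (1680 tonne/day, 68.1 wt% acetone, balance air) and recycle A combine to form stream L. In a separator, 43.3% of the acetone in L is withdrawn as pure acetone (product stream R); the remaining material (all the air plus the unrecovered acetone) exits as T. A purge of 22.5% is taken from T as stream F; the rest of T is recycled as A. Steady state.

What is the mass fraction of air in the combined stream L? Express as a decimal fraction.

0.539

air enters only via G and leaves only via the purge: 1680×0.319 = 0.225×(air in T), and the separator passes all air, so air in L = air in T = 2381.9 tonne/day.
acetone in L: m_A = 1680×0.681 + (1−0.225)·(1−0.433)·m_A, so m_A = 1144.1/0.5606 = 2040.9 tonne/day.
L = 2040.9 + 2381.9 = 4422.8 tonne/day.
air fraction in L = 2381.9/4422.8 = 0.539.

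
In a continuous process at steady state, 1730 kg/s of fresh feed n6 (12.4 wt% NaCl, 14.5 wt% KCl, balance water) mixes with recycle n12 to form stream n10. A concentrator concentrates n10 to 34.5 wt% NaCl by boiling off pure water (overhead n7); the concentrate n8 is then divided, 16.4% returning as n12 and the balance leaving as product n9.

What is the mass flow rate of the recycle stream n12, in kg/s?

122 kg/s

Overall NaCl balance (none leaves overhead): NaCl in fresh feed = NaCl in product, i.e. 1730×0.124 = (1−0.164)·n8·0.345.
n8 = 214.52/(0.345×0.836) = 743.78 kg/s.
Recycle n12 = 0.164×743.78 = 121.98 kg/s.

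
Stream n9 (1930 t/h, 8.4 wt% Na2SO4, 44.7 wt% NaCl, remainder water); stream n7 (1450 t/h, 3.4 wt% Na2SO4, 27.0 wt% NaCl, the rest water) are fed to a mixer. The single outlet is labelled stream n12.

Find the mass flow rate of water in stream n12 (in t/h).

1914 t/h

water out = water in = 1930×0.469 + 1450×0.696 = 1914.4 t/h.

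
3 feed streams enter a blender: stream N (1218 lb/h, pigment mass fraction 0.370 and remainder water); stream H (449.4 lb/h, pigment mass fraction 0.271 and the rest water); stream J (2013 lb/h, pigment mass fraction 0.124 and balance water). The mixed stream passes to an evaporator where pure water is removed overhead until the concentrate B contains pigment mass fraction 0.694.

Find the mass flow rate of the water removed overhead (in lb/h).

pigment entering = 1218×0.370 + 449.4×0.271 + 2013×0.124 = 822.06 lb/h.
All pigment reports to B, so B = 822.06/0.694 = 1184.5 lb/h.
Total feed = 3680.4 lb/h; overhead = 3680.4 − 1184.5 = 2495.9 lb/h.

2496 lb/h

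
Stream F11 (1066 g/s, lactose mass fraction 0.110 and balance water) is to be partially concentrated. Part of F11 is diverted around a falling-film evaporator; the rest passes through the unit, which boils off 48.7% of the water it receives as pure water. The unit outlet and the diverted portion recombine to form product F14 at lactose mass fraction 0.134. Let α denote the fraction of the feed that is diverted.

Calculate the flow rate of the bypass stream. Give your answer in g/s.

All 1066×0.110 = 117.26 g/s of lactose reaches F14, so F14 = 117.26/0.134 = 875.07 g/s and vapour = 190.93 g/s.
The evaporator receives (1−α)·1066 of feed at 0.890 water and removes 0.487 of that water:
0.487×0.890×(1−α)×1066 = 190.93
(1−α) = 190.93/462.04 = 0.4132;  α = 0.5868.
Bypass flow = 0.5868×1066 = 625.5 g/s.

625.5 g/s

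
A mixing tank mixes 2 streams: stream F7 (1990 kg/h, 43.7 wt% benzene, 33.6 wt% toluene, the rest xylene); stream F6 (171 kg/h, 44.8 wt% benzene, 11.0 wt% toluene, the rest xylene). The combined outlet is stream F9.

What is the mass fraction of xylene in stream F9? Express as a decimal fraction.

Total flow out = 1990 + 171 = 2161 kg/h.
xylene in = 1990×0.227 + 171×0.442 = 527.31 kg/h.
xylene mass fraction in F9 = 527.31/2161 = 0.2440.

0.2440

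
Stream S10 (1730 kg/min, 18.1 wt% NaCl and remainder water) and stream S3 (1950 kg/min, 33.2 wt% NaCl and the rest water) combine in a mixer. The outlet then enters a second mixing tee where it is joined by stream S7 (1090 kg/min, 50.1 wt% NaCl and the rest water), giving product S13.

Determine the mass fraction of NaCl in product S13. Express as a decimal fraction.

0.316

Overall, product flow = 4770 kg/min.
NaCl in = 1730×0.181 + 1950×0.332 + 1090×0.501 = 1506.6 kg/min.
NaCl fraction in S13 = 0.316.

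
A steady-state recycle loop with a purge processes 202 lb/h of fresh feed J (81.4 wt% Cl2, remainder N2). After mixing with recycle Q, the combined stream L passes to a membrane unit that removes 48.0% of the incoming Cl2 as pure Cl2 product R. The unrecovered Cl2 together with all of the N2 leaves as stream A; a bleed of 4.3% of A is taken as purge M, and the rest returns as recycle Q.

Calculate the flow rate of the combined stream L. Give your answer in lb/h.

1201 lb/h

N2 enters only via J and leaves only via the purge: 202×0.186 = 0.043×(N2 in A), and the membrane unit passes all N2, so N2 in L = N2 in A = 873.77 lb/h.
Cl2 in L: m_A = 202×0.814 + (1−0.043)·(1−0.480)·m_A, so m_A = 164.43/0.5024 = 327.31 lb/h.
L = 327.31 + 873.77 = 1201.1 lb/h.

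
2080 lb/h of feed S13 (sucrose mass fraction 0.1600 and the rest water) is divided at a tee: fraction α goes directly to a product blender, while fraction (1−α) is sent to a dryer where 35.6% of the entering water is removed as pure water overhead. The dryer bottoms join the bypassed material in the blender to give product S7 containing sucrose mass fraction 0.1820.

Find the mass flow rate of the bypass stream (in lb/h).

1239 lb/h

All 2080×0.160 = 332.8 lb/h of sucrose reaches S7, so S7 = 332.8/0.182 = 1828.6 lb/h and vapour = 251.43 lb/h.
The evaporator receives (1−α)·2080 of feed at 0.840 water and removes 0.356 of that water:
0.356×0.840×(1−α)×2080 = 251.43
(1−α) = 251.43/622 = 0.4042;  α = 0.5958.
Bypass flow = 0.5958×2080 = 1239.2 lb/h.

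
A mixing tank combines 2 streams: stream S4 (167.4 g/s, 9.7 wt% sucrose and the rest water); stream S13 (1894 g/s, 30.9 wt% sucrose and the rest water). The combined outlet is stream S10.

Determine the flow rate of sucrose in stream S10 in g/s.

601.5 g/s

sucrose out = sucrose in = 167.4×0.097 + 1894×0.309 = 601.48 g/s.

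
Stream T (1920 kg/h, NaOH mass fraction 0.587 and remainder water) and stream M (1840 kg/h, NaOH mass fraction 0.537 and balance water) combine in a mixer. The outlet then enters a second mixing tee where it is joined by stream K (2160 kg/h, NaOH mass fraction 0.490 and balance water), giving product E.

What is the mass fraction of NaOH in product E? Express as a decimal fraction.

Overall, product flow = 5920 kg/h.
NaOH in = 1920×0.587 + 1840×0.537 + 2160×0.490 = 3173.5 kg/h.
NaOH fraction in E = 0.536.

0.536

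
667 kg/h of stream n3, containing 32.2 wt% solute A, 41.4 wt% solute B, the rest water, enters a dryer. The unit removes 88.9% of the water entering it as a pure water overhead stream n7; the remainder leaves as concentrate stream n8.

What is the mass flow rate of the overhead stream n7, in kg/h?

156.5 kg/h

water entering = 667×0.264 = 176.09 kg/h; overhead removed = 0.889×176.09 = 156.54 kg/h.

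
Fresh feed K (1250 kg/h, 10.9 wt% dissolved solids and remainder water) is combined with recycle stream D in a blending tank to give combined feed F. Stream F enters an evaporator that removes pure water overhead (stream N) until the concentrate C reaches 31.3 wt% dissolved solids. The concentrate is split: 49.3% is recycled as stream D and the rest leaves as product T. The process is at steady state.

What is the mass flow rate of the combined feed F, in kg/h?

Overall dissolved solids balance (none leaves overhead): dissolved solids in fresh feed = dissolved solids in product, i.e. 1250×0.109 = (1−0.493)·C·0.313.
C = 136.25/(0.313×0.507) = 858.59 kg/h.
Recycle D = 0.493×858.59 = 423.28 kg/h.
Combined feed F = 1250 + 423.28 = 1673.3 kg/h.

1673 kg/h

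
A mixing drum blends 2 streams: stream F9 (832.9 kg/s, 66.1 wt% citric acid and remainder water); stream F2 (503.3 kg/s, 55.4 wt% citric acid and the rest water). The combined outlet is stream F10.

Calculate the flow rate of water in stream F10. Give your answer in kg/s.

506.8 kg/s

water out = water in = 832.9×0.339 + 503.3×0.446 = 506.82 kg/s.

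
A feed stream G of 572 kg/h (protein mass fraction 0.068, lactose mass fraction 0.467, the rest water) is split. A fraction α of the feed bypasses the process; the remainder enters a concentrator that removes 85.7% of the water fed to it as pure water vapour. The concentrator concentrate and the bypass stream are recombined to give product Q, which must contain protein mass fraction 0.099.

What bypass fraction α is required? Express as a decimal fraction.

All 572×0.068 = 38.896 kg/h of protein reaches Q, so Q = 38.896/0.099 = 392.89 kg/h and vapour = 179.11 kg/h.
The evaporator receives (1−α)·572 of feed at 0.465 water and removes 0.857 of that water:
0.857×0.465×(1−α)×572 = 179.11
(1−α) = 179.11/227.94 = 0.7858;  α = 0.2142.

0.214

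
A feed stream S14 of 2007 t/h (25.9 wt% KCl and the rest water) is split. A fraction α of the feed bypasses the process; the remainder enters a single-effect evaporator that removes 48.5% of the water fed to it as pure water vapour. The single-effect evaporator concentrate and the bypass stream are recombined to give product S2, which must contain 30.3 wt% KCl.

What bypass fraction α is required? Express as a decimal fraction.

0.596

All 2007×0.259 = 519.81 t/h of KCl reaches S2, so S2 = 519.81/0.303 = 1715.6 t/h and vapour = 291.45 t/h.
The evaporator receives (1−α)·2007 of feed at 0.741 water and removes 0.485 of that water:
0.485×0.741×(1−α)×2007 = 291.45
(1−α) = 291.45/721.29 = 0.4041;  α = 0.5959.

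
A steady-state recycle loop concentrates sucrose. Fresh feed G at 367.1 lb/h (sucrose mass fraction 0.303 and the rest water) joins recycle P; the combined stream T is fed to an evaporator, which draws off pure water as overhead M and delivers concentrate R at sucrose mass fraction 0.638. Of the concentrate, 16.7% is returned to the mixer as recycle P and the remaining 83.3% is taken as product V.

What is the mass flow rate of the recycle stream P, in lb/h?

Overall sucrose balance (none leaves overhead): sucrose in fresh feed = sucrose in product, i.e. 367.1×0.303 = (1−0.167)·R·0.638.
R = 111.23/(0.638×0.833) = 209.3 lb/h.
Recycle P = 0.167×209.3 = 34.952 lb/h.

34.95 lb/h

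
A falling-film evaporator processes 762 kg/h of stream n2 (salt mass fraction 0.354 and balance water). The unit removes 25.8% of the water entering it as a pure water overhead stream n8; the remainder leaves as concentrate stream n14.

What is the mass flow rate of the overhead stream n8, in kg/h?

127 kg/h

water entering = 762×0.646 = 492.25 kg/h; overhead removed = 0.258×492.25 = 127 kg/h.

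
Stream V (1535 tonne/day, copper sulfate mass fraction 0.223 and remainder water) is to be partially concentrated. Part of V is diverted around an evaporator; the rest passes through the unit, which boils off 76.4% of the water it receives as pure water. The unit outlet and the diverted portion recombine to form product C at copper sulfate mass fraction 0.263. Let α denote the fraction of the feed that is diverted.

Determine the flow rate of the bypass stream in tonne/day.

1142 tonne/day

All 1535×0.223 = 342.31 tonne/day of copper sulfate reaches C, so C = 342.31/0.263 = 1301.5 tonne/day and vapour = 233.46 tonne/day.
The evaporator receives (1−α)·1535 of feed at 0.777 water and removes 0.764 of that water:
0.764×0.777×(1−α)×1535 = 233.46
(1−α) = 233.46/911.22 = 0.2562;  α = 0.7438.
Bypass flow = 0.7438×1535 = 1141.7 tonne/day.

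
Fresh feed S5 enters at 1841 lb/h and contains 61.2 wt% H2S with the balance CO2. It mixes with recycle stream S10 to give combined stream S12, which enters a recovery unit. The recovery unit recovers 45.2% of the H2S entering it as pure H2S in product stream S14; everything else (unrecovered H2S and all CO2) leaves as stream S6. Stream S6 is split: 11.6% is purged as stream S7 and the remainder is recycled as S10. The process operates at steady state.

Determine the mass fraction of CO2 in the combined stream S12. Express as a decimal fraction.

CO2 enters only via S5 and leaves only via the purge: 1841×0.388 = 0.116×(CO2 in S6), and the recovery unit passes all CO2, so CO2 in S12 = CO2 in S6 = 6157.8 lb/h.
H2S in S12: m_A = 1841×0.612 + (1−0.116)·(1−0.452)·m_A, so m_A = 1126.7/0.5156 = 2185.3 lb/h.
S12 = 2185.3 + 6157.8 = 8343.2 lb/h.
CO2 fraction in S12 = 6157.8/8343.2 = 0.738.

0.738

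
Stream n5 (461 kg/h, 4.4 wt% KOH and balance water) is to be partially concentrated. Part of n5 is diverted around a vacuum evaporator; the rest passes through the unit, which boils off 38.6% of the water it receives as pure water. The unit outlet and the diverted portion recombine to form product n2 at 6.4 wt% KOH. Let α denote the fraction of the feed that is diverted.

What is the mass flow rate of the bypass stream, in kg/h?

70.6 kg/h

All 461×0.044 = 20.284 kg/h of KOH reaches n2, so n2 = 20.284/0.064 = 316.94 kg/h and vapour = 144.06 kg/h.
The evaporator receives (1−α)·461 of feed at 0.956 water and removes 0.386 of that water:
0.386×0.956×(1−α)×461 = 144.06
(1−α) = 144.06/170.12 = 0.8468;  α = 0.1532.
Bypass flow = 0.1532×461 = 70.604 kg/h.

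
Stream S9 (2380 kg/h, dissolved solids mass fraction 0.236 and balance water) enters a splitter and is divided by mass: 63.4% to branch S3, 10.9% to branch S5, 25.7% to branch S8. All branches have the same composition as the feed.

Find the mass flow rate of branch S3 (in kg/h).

1509 kg/h

Branch S3 flow = 0.634×2380 = 1508.9 kg/h.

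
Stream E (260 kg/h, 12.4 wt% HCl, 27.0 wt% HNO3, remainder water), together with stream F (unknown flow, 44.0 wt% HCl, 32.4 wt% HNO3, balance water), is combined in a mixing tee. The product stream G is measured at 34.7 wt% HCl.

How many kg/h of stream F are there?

623.4 kg/h

Let F be the unknown flow. Total out = 260 + F.
HCl balance: 32.24 + 0.440·F = 0.347·(260 + F)
(0.440 − 0.347)·F = 0.347×260 − 32.24 = 57.98
F = 57.98 / 0.093 = 623.44 kg/h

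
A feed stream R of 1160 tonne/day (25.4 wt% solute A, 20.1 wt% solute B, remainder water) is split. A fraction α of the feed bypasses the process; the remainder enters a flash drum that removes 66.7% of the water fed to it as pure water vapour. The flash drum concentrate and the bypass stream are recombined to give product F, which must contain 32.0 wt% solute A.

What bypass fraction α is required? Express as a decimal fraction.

All 1160×0.254 = 294.64 tonne/day of solute A reaches F, so F = 294.64/0.320 = 920.75 tonne/day and vapour = 239.25 tonne/day.
The evaporator receives (1−α)·1160 of feed at 0.545 water and removes 0.667 of that water:
0.667×0.545×(1−α)×1160 = 239.25
(1−α) = 239.25/421.68 = 0.5674;  α = 0.4326.

0.433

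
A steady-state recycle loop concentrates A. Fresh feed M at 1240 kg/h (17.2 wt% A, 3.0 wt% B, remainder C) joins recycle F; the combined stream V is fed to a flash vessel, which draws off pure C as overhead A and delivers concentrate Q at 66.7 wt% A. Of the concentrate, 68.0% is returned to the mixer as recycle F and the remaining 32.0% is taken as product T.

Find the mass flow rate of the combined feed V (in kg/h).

1919 kg/h

Overall A balance (none leaves overhead): A in fresh feed = A in product, i.e. 1240×0.172 = (1−0.680)·Q·0.667.
Q = 213.28/(0.667×0.320) = 999.25 kg/h.
Recycle F = 0.680×999.25 = 679.49 kg/h.
Combined feed V = 1240 + 679.49 = 1919.5 kg/h.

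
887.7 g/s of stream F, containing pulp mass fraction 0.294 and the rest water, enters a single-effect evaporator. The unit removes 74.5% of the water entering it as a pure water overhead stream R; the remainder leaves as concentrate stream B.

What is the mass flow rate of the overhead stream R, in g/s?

water entering = 887.7×0.706 = 626.72 g/s; overhead removed = 0.745×626.72 = 466.9 g/s.

466.9 g/s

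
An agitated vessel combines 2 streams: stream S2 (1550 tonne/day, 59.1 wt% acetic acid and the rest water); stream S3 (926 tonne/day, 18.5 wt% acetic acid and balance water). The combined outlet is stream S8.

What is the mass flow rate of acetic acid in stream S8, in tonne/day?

acetic acid out = acetic acid in = 1550×0.591 + 926×0.185 = 1087.4 tonne/day.

1087 tonne/day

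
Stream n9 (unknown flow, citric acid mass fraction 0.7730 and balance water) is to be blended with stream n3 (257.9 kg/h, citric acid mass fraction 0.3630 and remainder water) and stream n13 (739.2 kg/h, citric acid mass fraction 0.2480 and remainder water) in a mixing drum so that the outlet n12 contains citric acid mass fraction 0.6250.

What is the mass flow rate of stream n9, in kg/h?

2340 kg/h

Let n9 be the unknown flow. Total out = 997.1 + n9.
citric acid balance: 276.94 + 0.773·n9 = 0.625·(997.1 + n9)
(0.773 − 0.625)·n9 = 0.625×997.1 − 276.94 = 346.25
n9 = 346.25 / 0.148 = 2339.5 kg/h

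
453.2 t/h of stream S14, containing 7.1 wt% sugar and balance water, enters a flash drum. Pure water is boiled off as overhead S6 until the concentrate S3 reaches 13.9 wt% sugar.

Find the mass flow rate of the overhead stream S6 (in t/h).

221.7 t/h

sugar is conserved: 453.2×0.071 = 32.177 t/h all reports to the concentrate.
Concentrate = 32.177/(target fraction) = 231.49 t/h.
Overhead = 453.2 − 231.49 = 221.71 t/h.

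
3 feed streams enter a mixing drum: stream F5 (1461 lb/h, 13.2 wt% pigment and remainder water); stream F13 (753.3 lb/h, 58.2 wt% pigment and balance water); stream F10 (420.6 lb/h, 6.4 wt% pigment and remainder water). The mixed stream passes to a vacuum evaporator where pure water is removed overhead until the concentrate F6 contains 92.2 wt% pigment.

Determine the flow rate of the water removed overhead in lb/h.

1921 lb/h

pigment entering = 1461×0.132 + 753.3×0.582 + 420.6×0.064 = 658.19 lb/h.
All pigment reports to F6, so F6 = 658.19/0.922 = 713.87 lb/h.
Total feed = 2634.9 lb/h; overhead = 2634.9 − 713.87 = 1921 lb/h.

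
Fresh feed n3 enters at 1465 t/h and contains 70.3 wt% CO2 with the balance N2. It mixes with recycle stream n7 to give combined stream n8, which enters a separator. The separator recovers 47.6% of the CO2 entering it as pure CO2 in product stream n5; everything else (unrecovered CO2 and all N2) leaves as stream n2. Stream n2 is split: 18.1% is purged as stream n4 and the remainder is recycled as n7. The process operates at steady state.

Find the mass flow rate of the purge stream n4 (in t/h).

606.2 t/h

N2 enters only via n3 and leaves only via the purge: 1465×0.297 = 0.181×(N2 in n2), and the separator passes all N2, so N2 in n8 = N2 in n2 = 2403.9 t/h.
CO2 in n8: m_A = 1465×0.703 + (1−0.181)·(1−0.476)·m_A, so m_A = 1029.9/0.5708 = 1804.2 t/h.
n2 = (1−0.476)×1804.2 + 2403.9 = 3349.3 t/h.
Purge n4 = 0.181×3349.3 = 606.22 t/h.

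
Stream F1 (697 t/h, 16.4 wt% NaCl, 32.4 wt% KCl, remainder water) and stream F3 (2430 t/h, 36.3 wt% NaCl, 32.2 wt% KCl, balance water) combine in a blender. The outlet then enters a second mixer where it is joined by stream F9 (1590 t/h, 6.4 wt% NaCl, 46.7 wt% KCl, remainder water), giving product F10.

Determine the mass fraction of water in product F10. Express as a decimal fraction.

0.3960

Overall, product flow = 4717 t/h.
water in = 697×0.512 + 2430×0.315 + 1590×0.469 = 1868 t/h.
water fraction in F10 = 0.3960.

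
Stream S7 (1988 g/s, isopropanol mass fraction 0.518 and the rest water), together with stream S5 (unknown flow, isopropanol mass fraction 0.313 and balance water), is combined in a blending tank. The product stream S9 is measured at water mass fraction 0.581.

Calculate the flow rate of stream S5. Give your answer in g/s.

Let S5 be the unknown flow. Total out = 1988 + S5.
water balance: 958.22 + 0.687·S5 = 0.581·(1988 + S5)
(0.687 − 0.581)·S5 = 0.581×1988 − 958.22 = 196.81
S5 = 196.81 / 0.106 = 1856.7 g/s

1857 g/s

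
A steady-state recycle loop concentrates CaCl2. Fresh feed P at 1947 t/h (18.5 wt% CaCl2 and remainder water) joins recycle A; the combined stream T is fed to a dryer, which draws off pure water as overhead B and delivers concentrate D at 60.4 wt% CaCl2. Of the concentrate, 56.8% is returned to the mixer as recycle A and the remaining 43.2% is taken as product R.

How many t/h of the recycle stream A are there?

784.1 t/h

Overall CaCl2 balance (none leaves overhead): CaCl2 in fresh feed = CaCl2 in product, i.e. 1947×0.185 = (1−0.568)·D·0.604.
D = 360.19/(0.604×0.432) = 1380.4 t/h.
Recycle A = 0.568×1380.4 = 784.09 t/h.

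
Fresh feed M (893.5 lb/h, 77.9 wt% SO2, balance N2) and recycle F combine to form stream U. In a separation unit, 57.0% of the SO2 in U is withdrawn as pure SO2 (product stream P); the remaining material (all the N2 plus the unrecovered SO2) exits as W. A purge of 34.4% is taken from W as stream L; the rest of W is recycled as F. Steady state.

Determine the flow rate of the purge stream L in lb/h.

N2 enters only via M and leaves only via the purge: 893.5×0.221 = 0.344×(N2 in W), and the separation unit passes all N2, so N2 in U = N2 in W = 574.02 lb/h.
SO2 in U: m_A = 893.5×0.779 + (1−0.344)·(1−0.570)·m_A, so m_A = 696.04/0.7179 = 969.52 lb/h.
W = (1−0.570)×969.52 + 574.02 = 990.91 lb/h.
Purge L = 0.344×990.91 = 340.87 lb/h.

340.9 lb/h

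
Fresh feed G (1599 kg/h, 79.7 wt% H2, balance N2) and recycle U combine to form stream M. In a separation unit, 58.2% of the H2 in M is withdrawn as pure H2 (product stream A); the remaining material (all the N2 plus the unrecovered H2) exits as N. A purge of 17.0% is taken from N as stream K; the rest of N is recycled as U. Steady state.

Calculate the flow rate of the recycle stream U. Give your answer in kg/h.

2262 kg/h

N2 enters only via G and leaves only via the purge: 1599×0.203 = 0.170×(N2 in N), and the separation unit passes all N2, so N2 in M = N2 in N = 1909.4 kg/h.
H2 in M: m_A = 1599×0.797 + (1−0.170)·(1−0.582)·m_A, so m_A = 1274.4/0.6531 = 1951.4 kg/h.
N = (1−0.582)×1951.4 + 1909.4 = 2725.1 kg/h.
Recycle U = (1−0.170)×2725.1 = 2261.8 kg/h.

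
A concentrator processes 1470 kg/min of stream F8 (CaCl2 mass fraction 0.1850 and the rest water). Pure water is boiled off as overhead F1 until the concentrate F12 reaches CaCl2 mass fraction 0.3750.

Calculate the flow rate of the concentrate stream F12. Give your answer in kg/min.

725.2 kg/min

CaCl2 is conserved: 1470×0.185 = 271.95 kg/min all reports to the concentrate.
Concentrate = 271.95/(target fraction) = 725.2 kg/min.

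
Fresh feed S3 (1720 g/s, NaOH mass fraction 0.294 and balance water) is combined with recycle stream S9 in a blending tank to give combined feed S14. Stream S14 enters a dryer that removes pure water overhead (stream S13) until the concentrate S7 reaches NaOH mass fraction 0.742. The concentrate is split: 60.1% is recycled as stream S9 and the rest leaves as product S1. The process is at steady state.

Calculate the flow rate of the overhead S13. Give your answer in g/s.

1038 g/s

Overall NaOH balance (none leaves overhead): NaOH in fresh feed = NaOH in product, i.e. 1720×0.294 = (1−0.601)·S7·0.742.
S7 = 505.68/(0.742×0.399) = 1708 g/s.
Recycle S9 = 0.601×1708 = 1026.5 g/s.
Combined feed S14 = 1720 + 1026.5 = 2746.5 g/s.
Overhead S13 = S14 − S7 = 2746.5 − 1708 = 1038.5 g/s.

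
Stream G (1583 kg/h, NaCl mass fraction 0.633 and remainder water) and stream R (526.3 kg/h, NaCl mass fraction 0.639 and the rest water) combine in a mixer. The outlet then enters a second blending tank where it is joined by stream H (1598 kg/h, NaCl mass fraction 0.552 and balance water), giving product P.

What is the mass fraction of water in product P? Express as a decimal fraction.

0.401

Overall, product flow = 3707.3 kg/h.
water in = 1583×0.367 + 526.3×0.361 + 1598×0.448 = 1486.9 kg/h.
water fraction in P = 0.401.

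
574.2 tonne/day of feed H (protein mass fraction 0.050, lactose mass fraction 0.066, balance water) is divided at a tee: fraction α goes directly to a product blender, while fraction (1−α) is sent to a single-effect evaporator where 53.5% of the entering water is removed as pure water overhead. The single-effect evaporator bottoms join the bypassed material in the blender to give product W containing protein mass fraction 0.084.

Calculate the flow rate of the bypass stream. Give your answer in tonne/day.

82.78 tonne/day

All 574.2×0.050 = 28.71 tonne/day of protein reaches W, so W = 28.71/0.084 = 341.79 tonne/day and vapour = 232.41 tonne/day.
The evaporator receives (1−α)·574.2 of feed at 0.884 water and removes 0.535 of that water:
0.535×0.884×(1−α)×574.2 = 232.41
(1−α) = 232.41/271.56 = 0.8558;  α = 0.1442.
Bypass flow = 0.1442×574.2 = 82.776 tonne/day.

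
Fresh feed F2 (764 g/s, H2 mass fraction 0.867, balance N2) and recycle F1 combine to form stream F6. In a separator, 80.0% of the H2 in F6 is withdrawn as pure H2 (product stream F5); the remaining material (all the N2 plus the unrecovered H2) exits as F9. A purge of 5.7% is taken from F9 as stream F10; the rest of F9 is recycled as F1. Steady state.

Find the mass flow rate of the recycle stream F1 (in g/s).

1835 g/s

N2 enters only via F2 and leaves only via the purge: 764×0.133 = 0.057×(N2 in F9), and the separator passes all N2, so N2 in F6 = N2 in F9 = 1782.7 g/s.
H2 in F6: m_A = 764×0.867 + (1−0.057)·(1−0.800)·m_A, so m_A = 662.39/0.8114 = 816.35 g/s.
F9 = (1−0.800)×816.35 + 1782.7 = 1945.9 g/s.
Recycle F1 = (1−0.057)×1945.9 = 1835 g/s.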